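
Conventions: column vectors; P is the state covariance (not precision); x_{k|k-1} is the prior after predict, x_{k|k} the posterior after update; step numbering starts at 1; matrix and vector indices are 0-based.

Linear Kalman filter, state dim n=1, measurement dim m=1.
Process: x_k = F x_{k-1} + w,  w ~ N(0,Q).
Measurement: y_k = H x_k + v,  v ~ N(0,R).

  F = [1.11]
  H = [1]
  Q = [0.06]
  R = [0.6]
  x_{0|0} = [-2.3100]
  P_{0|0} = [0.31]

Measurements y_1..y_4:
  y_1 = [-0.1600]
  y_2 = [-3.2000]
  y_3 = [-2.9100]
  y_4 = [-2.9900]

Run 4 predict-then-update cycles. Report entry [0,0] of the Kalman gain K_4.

K[0,0] = 0.3543

step 1: x^-=[-2.5641]  P^-=[0.4420]  S=[1.0420]  K=[0.4242]  nu=[2.4041]  x^+=[-1.5444]  P^+=[0.2545]
step 2: x^-=[-1.7143]  P^-=[0.3736]  S=[0.9736]  K=[0.3837]  nu=[-1.4857]  x^+=[-2.2844]  P^+=[0.2302]
step 3: x^-=[-2.5356]  P^-=[0.3437]  S=[0.9437]  K=[0.3642]  nu=[-0.3744]  x^+=[-2.6720]  P^+=[0.2185]
step 4: x^-=[-2.9659]  P^-=[0.3292]  S=[0.9292]  K=[0.3543]  nu=[-0.0241]  x^+=[-2.9744]  P^+=[0.2126]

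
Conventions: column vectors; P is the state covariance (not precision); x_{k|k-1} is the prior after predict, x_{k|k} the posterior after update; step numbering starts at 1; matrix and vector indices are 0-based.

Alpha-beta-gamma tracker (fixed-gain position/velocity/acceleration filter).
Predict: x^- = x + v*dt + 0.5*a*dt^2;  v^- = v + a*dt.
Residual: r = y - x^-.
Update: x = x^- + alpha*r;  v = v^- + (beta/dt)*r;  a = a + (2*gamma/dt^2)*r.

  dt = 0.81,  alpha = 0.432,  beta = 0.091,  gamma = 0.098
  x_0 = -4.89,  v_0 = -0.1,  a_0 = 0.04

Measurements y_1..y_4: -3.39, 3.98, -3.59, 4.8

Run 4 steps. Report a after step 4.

a_post = 2.0994

step 1: x_pred=-4.9579  r=1.5679  x^+=-4.2806  v^+=0.1085  a^+=0.5084
step 2: x_pred=-4.0259  r=8.0059  x^+=-0.5673  v^+=1.4198  a^+=2.9000
step 3: x_pred=1.5340  r=-5.1240  x^+=-0.6796  v^+=3.1931  a^+=1.3693
step 4: x_pred=2.3561  r=2.4439  x^+=3.4118  v^+=4.5768  a^+=2.0994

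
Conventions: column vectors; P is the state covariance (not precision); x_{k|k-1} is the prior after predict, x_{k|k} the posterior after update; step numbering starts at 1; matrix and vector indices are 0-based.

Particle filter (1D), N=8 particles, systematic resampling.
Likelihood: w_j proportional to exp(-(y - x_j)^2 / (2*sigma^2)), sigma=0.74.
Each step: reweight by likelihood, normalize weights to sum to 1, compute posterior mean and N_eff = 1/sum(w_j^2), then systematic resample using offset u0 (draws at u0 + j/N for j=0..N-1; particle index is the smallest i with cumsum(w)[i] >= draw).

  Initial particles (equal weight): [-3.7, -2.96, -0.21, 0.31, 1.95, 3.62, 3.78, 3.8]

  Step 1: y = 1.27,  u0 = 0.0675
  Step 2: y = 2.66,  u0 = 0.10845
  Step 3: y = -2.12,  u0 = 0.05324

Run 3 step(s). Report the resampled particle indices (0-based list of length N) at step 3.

step 1: w=[0.0000, 0.0000, 0.1096, 0.3492, 0.5311, 0.0052, 0.0026, 0.0023]  mean=1.1583  Neff=2.4039  idx=[2, 3, 3, 3, 4, 4, 4, 4]
step 2: w=[0.0002, 0.0025, 0.0025, 0.0025, 0.2480, 0.2480, 0.2480, 0.2480]  mean=1.9371  Neff=4.0630  idx=[4, 4, 5, 5, 6, 6, 7, 7]
step 3: w=[0.1250, 0.1250, 0.1250, 0.1250, 0.1250, 0.1250, 0.1250, 0.1250]  mean=1.9500  Neff=8.0000  idx=[0, 1, 2, 3, 4, 5, 6, 7]

resampled_idx = [0, 1, 2, 3, 4, 5, 6, 7]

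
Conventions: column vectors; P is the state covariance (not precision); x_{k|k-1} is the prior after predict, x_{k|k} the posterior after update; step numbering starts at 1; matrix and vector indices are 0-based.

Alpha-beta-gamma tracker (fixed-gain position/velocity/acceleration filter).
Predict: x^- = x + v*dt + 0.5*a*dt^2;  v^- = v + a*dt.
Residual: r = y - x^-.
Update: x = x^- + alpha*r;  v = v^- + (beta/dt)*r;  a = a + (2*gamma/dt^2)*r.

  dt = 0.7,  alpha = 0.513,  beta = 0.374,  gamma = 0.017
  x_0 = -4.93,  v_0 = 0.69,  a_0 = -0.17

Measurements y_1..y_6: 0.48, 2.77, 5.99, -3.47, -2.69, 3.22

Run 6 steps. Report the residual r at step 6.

resid = 6.6144

step 1: x_pred=-4.4886  r=4.9687  x^+=-1.9397  v^+=3.2257  a^+=0.1748
step 2: x_pred=0.3611  r=2.4089  x^+=1.5968  v^+=4.6351  a^+=0.3419
step 3: x_pred=4.9252  r=1.0648  x^+=5.4714  v^+=5.4433  a^+=0.4158
step 4: x_pred=9.3836  r=-12.8536  x^+=2.7897  v^+=-1.1331  a^+=-0.4761
step 5: x_pred=1.8799  r=-4.5699  x^+=-0.4645  v^+=-3.9080  a^+=-0.7932
step 6: x_pred=-3.3944  r=6.6144  x^+=-0.0012  v^+=-0.9293  a^+=-0.3342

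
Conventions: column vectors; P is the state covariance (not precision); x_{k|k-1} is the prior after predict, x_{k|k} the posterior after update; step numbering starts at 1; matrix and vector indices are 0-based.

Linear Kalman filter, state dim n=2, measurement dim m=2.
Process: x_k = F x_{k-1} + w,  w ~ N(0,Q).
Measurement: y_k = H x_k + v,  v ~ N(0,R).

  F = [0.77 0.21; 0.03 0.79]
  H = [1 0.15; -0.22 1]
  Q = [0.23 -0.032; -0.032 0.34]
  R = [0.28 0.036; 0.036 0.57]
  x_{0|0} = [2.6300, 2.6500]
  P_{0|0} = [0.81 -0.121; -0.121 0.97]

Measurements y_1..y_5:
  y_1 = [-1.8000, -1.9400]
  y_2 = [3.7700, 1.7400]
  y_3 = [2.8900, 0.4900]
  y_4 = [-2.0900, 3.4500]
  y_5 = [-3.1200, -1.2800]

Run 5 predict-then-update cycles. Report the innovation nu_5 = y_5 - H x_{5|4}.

step 1: x^-=[2.5816, 2.1724]  P^-=[0.7139 0.0733; 0.0733 0.9404]  S=[1.0370 0.0908; 0.0908 1.5127]  K=[0.7076 -0.0979; 0.1540 0.6018]  nu=[-4.7075, -3.5444]  x^+=[-0.4023, -0.6852]  P^+=[0.1928 0.0121; 0.0121 0.3512]
step 2: x^-=[-0.4537, -0.5534]  P^-=[0.3637 0.0381; 0.0381 0.5599]  S=[0.6677 0.0769; 0.0769 1.1307]  K=[0.5619 -0.0752; 0.1278 0.4791]  nu=[4.3067, 2.1936]  x^+=[1.8012, 1.0477]  P^+=[0.1530 0.0110; 0.0110 0.2801]
step 3: x^-=[1.6070, 0.8818]  P^-=[0.3366 0.0248; 0.0248 0.5155]  S=[0.6356 0.0632; 0.0632 1.0909]  K=[0.5430 -0.0767; 0.1148 0.4609]  nu=[1.1508, -0.0382]  x^+=[2.2348, 0.9962]  P^+=[0.1480 0.0084; 0.0084 0.2687]
step 4: x^-=[1.9300, 0.8541]  P^-=[0.3323 0.0212; 0.0212 0.5082]  S=[0.6301 0.0596; 0.0596 1.0850]  K=[0.5398 -0.0775; 0.1113 0.4580]  nu=[-4.1481, 3.0205]  x^+=[-0.5432, 1.7759]  P^+=[0.1472 0.0076; 0.0076 0.2667]
step 5: x^-=[-0.0454, 1.3867]  P^-=[0.3315 0.0203; 0.0203 0.5070]  S=[0.6290 0.0588; 0.0588 1.0841]  K=[0.5391 -0.0777; 0.1105 0.4575]  nu=[-3.2826, -2.6767]  x^+=[-1.6071, -0.2006]  P^+=[0.1470 0.0074; 0.0074 0.2664]

innov = [-3.2826, -2.6767]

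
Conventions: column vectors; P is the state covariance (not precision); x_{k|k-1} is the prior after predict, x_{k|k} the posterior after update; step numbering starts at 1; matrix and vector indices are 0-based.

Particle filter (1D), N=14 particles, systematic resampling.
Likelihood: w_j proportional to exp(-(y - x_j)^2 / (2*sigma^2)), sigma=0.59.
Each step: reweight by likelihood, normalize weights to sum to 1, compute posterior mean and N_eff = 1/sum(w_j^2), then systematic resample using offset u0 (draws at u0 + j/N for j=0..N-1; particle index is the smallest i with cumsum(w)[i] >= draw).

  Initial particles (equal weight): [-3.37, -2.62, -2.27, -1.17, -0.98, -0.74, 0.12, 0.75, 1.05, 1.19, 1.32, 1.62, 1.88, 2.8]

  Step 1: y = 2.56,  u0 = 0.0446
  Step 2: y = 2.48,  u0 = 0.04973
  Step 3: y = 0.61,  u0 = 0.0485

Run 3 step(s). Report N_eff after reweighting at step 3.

N_eff = 3.5511

step 1: w=[0.0000, 0.0000, 0.0000, 0.0000, 0.0000, 0.0000, 0.0001, 0.0047, 0.0195, 0.0348, 0.0566, 0.1448, 0.2652, 0.4744]  mean=2.2014  Neff=3.1140  idx=[9, 11, 11, 11, 12, 12, 12, 13, 13, 13, 13, 13, 13, 13]
step 2: w=[0.0102, 0.0386, 0.0386, 0.0386, 0.0665, 0.0665, 0.0665, 0.0963, 0.0963, 0.0963, 0.0963, 0.0963, 0.0963, 0.0963]  mean=2.4633  Neff=12.0731  idx=[2, 3, 5, 6, 7, 7, 8, 9, 10, 10, 11, 12, 13, 13]
step 3: w=[0.3451, 0.3451, 0.1473, 0.1473, 0.0015, 0.0015, 0.0015, 0.0015, 0.0015, 0.0015, 0.0015, 0.0015, 0.0015, 0.0015]  mean=1.7145  Neff=3.5511  idx=[0, 0, 0, 0, 0, 1, 1, 1, 1, 2, 2, 2, 3, 3]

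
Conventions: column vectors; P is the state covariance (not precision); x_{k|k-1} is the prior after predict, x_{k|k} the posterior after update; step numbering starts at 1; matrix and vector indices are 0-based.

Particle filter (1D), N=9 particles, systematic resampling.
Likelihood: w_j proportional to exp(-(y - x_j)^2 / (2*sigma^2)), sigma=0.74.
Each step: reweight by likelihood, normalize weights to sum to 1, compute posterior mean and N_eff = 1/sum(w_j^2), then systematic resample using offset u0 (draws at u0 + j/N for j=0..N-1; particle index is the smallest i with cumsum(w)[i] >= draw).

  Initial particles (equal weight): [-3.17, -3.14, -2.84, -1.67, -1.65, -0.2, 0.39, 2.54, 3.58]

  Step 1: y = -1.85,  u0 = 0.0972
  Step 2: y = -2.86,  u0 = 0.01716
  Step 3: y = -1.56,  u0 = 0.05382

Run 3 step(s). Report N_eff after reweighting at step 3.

N_eff = 5.4852

step 1: w=[0.0712, 0.0765, 0.1429, 0.3395, 0.3371, 0.0291, 0.0036, 0.0000, 0.0000]  mean=-1.9996  Neff=3.8294  idx=[1, 2, 3, 3, 3, 4, 4, 4, 5]
step 2: w=[0.2627, 0.2821, 0.0775, 0.0775, 0.0775, 0.0741, 0.0741, 0.0741, 0.0004]  mean=-2.3812  Neff=5.4620  idx=[0, 0, 0, 1, 1, 2, 3, 5, 6]
step 3: w=[0.0217, 0.0217, 0.0217, 0.0475, 0.0475, 0.2096, 0.2096, 0.2104, 0.2104]  mean=-1.8683  Neff=5.4852  idx=[2, 5, 5, 6, 6, 7, 7, 8, 8]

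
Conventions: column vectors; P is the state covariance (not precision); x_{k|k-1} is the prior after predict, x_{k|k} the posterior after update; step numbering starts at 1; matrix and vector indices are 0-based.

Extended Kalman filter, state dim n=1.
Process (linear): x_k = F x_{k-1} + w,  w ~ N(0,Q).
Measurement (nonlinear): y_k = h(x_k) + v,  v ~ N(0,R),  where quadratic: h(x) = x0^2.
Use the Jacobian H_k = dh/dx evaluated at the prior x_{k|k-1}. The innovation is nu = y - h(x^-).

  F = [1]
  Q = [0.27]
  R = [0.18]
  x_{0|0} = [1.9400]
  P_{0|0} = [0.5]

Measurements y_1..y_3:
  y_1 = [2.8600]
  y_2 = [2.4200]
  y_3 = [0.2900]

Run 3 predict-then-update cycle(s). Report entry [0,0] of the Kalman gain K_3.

K[0,0] = 0.2992

step 1: x^-=[1.9400]  P^-=[0.7700]  H_jac=[3.8800]  S=[11.7719]  K=[0.2538]  nu=[-0.9036]  x^+=[1.7107]  P^+=[0.0118]
step 2: x^-=[1.7107]  P^-=[0.2818]  H_jac=[3.4213]  S=[3.4783]  K=[0.2772]  nu=[-0.5064]  x^+=[1.5703]  P^+=[0.0146]
step 3: x^-=[1.5703]  P^-=[0.2846]  H_jac=[3.1406]  S=[2.9870]  K=[0.2992]  nu=[-2.1759]  x^+=[0.9192]  P^+=[0.0171]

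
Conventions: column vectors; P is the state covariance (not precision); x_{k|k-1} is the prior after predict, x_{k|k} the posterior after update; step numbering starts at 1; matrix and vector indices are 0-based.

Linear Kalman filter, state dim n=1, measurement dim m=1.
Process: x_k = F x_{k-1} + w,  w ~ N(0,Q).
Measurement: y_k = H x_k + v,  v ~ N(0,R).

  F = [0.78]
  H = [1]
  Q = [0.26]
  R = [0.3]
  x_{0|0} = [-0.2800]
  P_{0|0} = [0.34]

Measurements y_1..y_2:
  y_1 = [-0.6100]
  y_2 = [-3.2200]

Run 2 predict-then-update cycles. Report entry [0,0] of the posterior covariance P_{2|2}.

P_post[0,0] = 0.1659

step 1: x^-=[-0.2184]  P^-=[0.4669]  S=[0.7669]  K=[0.6088]  nu=[-0.3916]  x^+=[-0.4568]  P^+=[0.1826]
step 2: x^-=[-0.3563]  P^-=[0.3711]  S=[0.6711]  K=[0.5530]  nu=[-2.8637]  x^+=[-1.9399]  P^+=[0.1659]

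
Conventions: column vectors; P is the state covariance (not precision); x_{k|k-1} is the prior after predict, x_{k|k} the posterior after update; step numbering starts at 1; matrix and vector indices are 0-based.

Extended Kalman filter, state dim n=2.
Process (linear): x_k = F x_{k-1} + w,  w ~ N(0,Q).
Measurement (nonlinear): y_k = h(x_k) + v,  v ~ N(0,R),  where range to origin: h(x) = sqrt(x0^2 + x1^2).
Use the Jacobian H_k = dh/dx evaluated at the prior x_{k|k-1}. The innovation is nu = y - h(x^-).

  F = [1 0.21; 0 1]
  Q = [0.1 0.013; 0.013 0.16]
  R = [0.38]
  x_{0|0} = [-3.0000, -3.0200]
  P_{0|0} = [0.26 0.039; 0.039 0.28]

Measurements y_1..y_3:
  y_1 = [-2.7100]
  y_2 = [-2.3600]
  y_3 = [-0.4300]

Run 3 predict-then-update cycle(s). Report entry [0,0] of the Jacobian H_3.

step 1: x^-=[-3.6342, -3.0200]  P^-=[0.3887 0.1108; 0.1108 0.4400]  H_jac=[-0.7691 -0.6391]  S=[0.8986]  K=[-0.4115; -0.4078]  nu=[-7.4352]  x^+=[-0.5745, 0.0119]  P^+=[0.2366 -0.0400; -0.0400 0.2906]
step 2: x^-=[-0.5720, 0.0119]  P^-=[0.3326 0.0340; 0.0340 0.4506]  H_jac=[-0.9998 0.0209]  S=[0.7112]  K=[-0.4665; -0.0346]  nu=[-2.9321]  x^+=[0.7959, 0.1134]  P^+=[0.1778 0.0225; 0.0225 0.4497]
step 3: x^-=[0.8197, 0.1134]  P^-=[0.3071 0.1300; 0.1300 0.6097]  H_jac=[0.9906 0.1371]  S=[0.7281]  K=[0.4423; 0.2916]  nu=[-1.2575]  x^+=[0.2636, -0.2533]  P^+=[0.1647 0.0361; 0.0361 0.5478]

H_jac[0,0] = 0.9906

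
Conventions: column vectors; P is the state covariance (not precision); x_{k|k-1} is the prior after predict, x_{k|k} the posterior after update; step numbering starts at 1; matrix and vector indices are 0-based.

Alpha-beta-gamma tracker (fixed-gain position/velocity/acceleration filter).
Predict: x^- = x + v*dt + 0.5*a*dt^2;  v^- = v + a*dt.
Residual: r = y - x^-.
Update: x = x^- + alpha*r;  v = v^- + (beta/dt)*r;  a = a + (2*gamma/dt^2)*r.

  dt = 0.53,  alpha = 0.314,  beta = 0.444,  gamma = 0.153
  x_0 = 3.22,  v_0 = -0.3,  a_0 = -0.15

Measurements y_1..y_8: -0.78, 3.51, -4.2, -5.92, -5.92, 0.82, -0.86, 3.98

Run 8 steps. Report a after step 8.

a_post = 14.3990

step 1: x_pred=3.0399  r=-3.8199  x^+=1.8405  v^+=-3.5796  a^+=-4.3113
step 2: x_pred=-0.6622  r=4.1722  x^+=0.6479  v^+=-2.3693  a^+=0.2338
step 3: x_pred=-0.5751  r=-3.6249  x^+=-1.7133  v^+=-5.2822  a^+=-3.7151
step 4: x_pred=-5.0346  r=-0.8854  x^+=-5.3126  v^+=-7.9929  a^+=-4.6796
step 5: x_pred=-10.2061  r=4.2861  x^+=-8.8603  v^+=-6.8824  a^+=-0.0105
step 6: x_pred=-12.5094  r=13.3294  x^+=-8.3240  v^+=4.2786  a^+=14.5100
step 7: x_pred=-4.0184  r=3.1584  x^+=-3.0267  v^+=14.6148  a^+=17.9506
step 8: x_pred=7.2403  r=-3.2603  x^+=6.2166  v^+=21.3973  a^+=14.3990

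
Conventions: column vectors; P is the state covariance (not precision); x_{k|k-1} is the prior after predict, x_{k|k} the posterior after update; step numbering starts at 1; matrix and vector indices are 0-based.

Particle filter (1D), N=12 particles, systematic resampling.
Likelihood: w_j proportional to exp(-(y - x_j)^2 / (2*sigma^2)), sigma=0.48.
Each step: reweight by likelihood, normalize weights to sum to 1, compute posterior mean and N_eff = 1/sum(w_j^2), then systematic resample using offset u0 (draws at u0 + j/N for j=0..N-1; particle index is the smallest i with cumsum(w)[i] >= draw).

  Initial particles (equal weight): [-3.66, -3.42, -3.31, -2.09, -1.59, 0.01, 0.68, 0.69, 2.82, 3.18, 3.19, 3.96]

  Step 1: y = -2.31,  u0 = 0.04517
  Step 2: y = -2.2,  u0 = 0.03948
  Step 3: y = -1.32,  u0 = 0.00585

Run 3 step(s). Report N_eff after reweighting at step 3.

step 1: w=[0.0134, 0.0483, 0.0800, 0.6308, 0.2275, 0.0000, 0.0000, 0.0000, 0.0000, 0.0000, 0.0000, 0.0000]  mean=-2.1592  Neff=2.1808  idx=[1, 2, 3, 3, 3, 3, 3, 3, 3, 4, 4, 4]
step 2: w=[0.0048, 0.0083, 0.1179, 0.1179, 0.1179, 0.1179, 0.1179, 0.1179, 0.1179, 0.0540, 0.0540, 0.0540]  mean=-2.0256  Neff=9.4289  idx=[2, 2, 3, 4, 5, 5, 6, 7, 7, 8, 9, 11]
step 3: w=[0.0618, 0.0618, 0.0618, 0.0618, 0.0618, 0.0618, 0.0618, 0.0618, 0.0618, 0.0618, 0.1910, 0.1910]  mean=-1.8990  Neff=8.9960  idx=[0, 1, 2, 4, 5, 6, 8, 9, 10, 10, 11, 11]

N_eff = 8.9960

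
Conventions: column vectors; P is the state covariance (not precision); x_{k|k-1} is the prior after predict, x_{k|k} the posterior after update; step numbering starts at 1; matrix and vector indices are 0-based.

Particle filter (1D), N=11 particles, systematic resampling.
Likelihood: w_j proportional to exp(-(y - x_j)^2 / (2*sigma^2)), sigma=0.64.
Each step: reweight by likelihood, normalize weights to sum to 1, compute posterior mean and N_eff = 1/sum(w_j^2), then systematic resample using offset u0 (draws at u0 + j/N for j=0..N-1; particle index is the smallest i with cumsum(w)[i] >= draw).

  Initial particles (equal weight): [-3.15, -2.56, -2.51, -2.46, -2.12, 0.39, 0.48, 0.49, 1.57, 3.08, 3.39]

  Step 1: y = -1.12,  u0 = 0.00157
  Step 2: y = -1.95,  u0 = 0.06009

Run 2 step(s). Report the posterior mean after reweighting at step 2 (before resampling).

step 1: w=[0.0089, 0.1082, 0.1286, 0.1519, 0.4011, 0.0841, 0.0597, 0.0574, 0.0002, 0.0000, 0.0000]  mean=-1.7616  Neff=4.4213  idx=[0, 1, 2, 3, 3, 4, 4, 4, 4, 5, 6]
step 2: w=[0.0253, 0.0933, 0.1002, 0.1069, 0.1069, 0.1418, 0.1418, 0.1418, 0.1418, 0.0002, 0.0001]  mean=-2.2981  Neff=8.1538  idx=[1, 2, 3, 4, 4, 5, 6, 6, 7, 8, 8]

post_mean = -2.2981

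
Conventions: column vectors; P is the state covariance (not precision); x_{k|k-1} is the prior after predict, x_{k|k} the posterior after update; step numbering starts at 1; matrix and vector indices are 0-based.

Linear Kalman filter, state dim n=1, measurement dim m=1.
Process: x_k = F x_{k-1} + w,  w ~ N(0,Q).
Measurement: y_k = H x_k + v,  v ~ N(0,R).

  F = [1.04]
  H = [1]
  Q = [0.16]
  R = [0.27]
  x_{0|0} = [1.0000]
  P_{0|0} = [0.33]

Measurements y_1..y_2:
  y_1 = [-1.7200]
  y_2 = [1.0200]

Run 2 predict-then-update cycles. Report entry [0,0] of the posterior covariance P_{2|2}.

step 1: x^-=[1.0400]  P^-=[0.5169]  S=[0.7869]  K=[0.6569]  nu=[-2.7600]  x^+=[-0.7730]  P^+=[0.1774]
step 2: x^-=[-0.8039]  P^-=[0.3518]  S=[0.6218]  K=[0.5658]  nu=[1.8239]  x^+=[0.2280]  P^+=[0.1528]

P_post[0,0] = 0.1528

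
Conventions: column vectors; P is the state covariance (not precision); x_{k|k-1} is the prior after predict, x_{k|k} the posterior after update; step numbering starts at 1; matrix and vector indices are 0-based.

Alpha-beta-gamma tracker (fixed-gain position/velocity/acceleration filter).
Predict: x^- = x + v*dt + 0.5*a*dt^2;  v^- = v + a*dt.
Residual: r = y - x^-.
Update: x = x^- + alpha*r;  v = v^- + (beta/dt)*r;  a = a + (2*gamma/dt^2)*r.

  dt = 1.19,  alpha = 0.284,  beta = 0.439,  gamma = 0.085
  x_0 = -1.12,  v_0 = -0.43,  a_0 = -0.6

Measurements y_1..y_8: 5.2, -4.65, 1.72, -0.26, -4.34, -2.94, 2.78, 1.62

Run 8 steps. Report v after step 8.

v_post = 3.3467

step 1: x_pred=-2.0565  r=7.2565  x^+=0.0043  v^+=1.5330  a^+=0.2711
step 2: x_pred=2.0206  r=-6.6706  x^+=0.1261  v^+=-0.6052  a^+=-0.5297
step 3: x_pred=-0.9691  r=2.6891  x^+=-0.2054  v^+=-0.2435  a^+=-0.2068
step 4: x_pred=-0.6415  r=0.3815  x^+=-0.5332  v^+=-0.3488  a^+=-0.1610
step 5: x_pred=-1.0623  r=-3.2777  x^+=-1.9932  v^+=-1.7496  a^+=-0.5545
step 6: x_pred=-4.4679  r=1.5279  x^+=-4.0340  v^+=-1.8459  a^+=-0.3711
step 7: x_pred=-6.4933  r=9.2733  x^+=-3.8597  v^+=1.1335  a^+=0.7421
step 8: x_pred=-1.9853  r=3.6053  x^+=-0.9614  v^+=3.3467  a^+=1.1750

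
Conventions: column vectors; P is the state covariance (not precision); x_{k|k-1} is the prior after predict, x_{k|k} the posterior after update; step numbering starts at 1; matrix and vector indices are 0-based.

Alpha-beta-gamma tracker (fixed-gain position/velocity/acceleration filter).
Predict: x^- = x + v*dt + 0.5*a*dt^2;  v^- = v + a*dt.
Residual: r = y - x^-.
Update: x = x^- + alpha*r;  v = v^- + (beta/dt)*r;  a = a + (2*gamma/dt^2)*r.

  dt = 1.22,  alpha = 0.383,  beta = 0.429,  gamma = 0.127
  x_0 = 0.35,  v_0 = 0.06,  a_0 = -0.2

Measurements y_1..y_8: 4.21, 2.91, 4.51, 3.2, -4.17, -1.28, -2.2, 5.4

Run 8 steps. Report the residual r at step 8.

resid = 18.5435

step 1: x_pred=0.2744  r=3.9356  x^+=1.7817  v^+=1.1999  a^+=0.4716
step 2: x_pred=3.5966  r=-0.6866  x^+=3.3336  v^+=1.5339  a^+=0.3545
step 3: x_pred=5.4688  r=-0.9588  x^+=5.1015  v^+=1.6292  a^+=0.1908
step 4: x_pred=7.2312  r=-4.0312  x^+=5.6872  v^+=0.4445  a^+=-0.4971
step 5: x_pred=5.8596  r=-10.0296  x^+=2.0182  v^+=-3.6888  a^+=-2.2087
step 6: x_pred=-4.1257  r=2.8457  x^+=-3.0358  v^+=-5.3827  a^+=-1.7230
step 7: x_pred=-10.8849  r=8.6849  x^+=-7.5586  v^+=-4.4308  a^+=-0.2409
step 8: x_pred=-13.1435  r=18.5435  x^+=-6.0413  v^+=1.7959  a^+=2.9236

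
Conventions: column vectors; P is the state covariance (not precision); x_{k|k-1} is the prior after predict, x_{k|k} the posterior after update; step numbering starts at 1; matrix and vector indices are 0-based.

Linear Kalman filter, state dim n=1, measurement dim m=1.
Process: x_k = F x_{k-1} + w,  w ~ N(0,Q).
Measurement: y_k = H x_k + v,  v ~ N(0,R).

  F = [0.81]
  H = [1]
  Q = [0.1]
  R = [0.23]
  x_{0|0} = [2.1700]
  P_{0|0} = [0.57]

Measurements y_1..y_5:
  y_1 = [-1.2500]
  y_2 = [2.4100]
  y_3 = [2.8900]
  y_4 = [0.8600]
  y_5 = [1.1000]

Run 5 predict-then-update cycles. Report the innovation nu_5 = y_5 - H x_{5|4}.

innov = [0.1590]

step 1: x^-=[1.7577]  P^-=[0.4740]  S=[0.7040]  K=[0.6733]  nu=[-3.0077]  x^+=[-0.2673]  P^+=[0.1549]
step 2: x^-=[-0.2165]  P^-=[0.2016]  S=[0.4316]  K=[0.4671]  nu=[2.6265]  x^+=[1.0103]  P^+=[0.1074]
step 3: x^-=[0.8184]  P^-=[0.1705]  S=[0.4005]  K=[0.4257]  nu=[2.0716]  x^+=[1.7003]  P^+=[0.0979]
step 4: x^-=[1.3772]  P^-=[0.1642]  S=[0.3942]  K=[0.4166]  nu=[-0.5172]  x^+=[1.1617]  P^+=[0.0958]
step 5: x^-=[0.9410]  P^-=[0.1629]  S=[0.3929]  K=[0.4146]  nu=[0.1590]  x^+=[1.0069]  P^+=[0.0953]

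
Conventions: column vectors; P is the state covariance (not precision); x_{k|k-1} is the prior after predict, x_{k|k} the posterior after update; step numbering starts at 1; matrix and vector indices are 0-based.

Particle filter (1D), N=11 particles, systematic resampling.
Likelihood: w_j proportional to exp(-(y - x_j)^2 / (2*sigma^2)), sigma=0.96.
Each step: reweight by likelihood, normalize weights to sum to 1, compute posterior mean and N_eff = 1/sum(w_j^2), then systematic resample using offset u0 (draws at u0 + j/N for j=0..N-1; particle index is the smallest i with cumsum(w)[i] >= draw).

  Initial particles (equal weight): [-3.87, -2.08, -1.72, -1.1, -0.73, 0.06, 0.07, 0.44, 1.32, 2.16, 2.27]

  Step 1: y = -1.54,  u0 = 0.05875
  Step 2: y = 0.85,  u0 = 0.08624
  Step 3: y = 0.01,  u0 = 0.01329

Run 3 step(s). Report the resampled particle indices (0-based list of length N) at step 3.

resampled_idx = [0, 1, 2, 4, 4, 5, 6, 7, 8, 9, 10]

step 1: w=[0.0128, 0.2074, 0.2387, 0.2187, 0.1702, 0.0606, 0.0595, 0.0290, 0.0029, 0.0001, 0.0001]  mean=-1.2314  Neff=5.4044  idx=[1, 1, 2, 2, 2, 3, 3, 4, 4, 5, 6]
step 2: w=[0.0041, 0.0041, 0.0121, 0.0121, 0.0121, 0.0551, 0.0551, 0.1120, 0.1120, 0.3093, 0.3120]  mean=-0.3238  Neff=4.4515  idx=[5, 7, 8, 8, 9, 9, 9, 10, 10, 10, 10]
step 3: w=[0.0527, 0.0764, 0.0764, 0.0764, 0.1026, 0.1026, 0.1026, 0.1026, 0.1026, 0.1026, 0.1026]  mean=-0.1780  Neff=10.6424  idx=[0, 1, 2, 4, 4, 5, 6, 7, 8, 9, 10]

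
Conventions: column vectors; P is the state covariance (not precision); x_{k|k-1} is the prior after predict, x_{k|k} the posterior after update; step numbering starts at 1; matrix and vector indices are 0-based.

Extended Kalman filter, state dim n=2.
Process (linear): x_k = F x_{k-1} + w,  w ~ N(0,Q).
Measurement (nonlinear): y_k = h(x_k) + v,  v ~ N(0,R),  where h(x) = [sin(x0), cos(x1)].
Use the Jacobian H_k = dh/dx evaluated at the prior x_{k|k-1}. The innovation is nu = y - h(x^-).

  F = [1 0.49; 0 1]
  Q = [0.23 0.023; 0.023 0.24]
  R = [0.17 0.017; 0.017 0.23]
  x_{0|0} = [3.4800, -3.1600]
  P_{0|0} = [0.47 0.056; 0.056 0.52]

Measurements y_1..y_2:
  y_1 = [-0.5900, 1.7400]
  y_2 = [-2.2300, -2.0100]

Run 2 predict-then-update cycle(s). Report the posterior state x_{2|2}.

step 1: x^-=[1.9316, -3.1600]  P^-=[0.8797 0.3338; 0.3338 0.7600]  H_jac=[-0.3530 0.0000; 0.0000 -0.0184]  S=[0.2796 0.0192; 0.0192 0.2303]  K=[-1.1151 0.0662; -0.4196 -0.0258]  nu=[-1.5256, 2.7398]  x^+=[3.8141, -2.5905]  P^+=[0.5338 0.2033; 0.2033 0.7102]
step 2: x^-=[2.5448, -2.5905]  P^-=[1.1336 0.5743; 0.5743 0.9502]  H_jac=[-0.8271 0.0000; 0.0000 0.5236]  S=[0.9455 -0.2317; -0.2317 0.4905]  K=[-0.9516 0.1635; -0.2871 0.8787]  nu=[-2.7920, -1.1580]  x^+=[5.0122, -2.8066]  P^+=[0.1922 0.0409; 0.0409 0.3767]

x_post = [5.0122, -2.8066]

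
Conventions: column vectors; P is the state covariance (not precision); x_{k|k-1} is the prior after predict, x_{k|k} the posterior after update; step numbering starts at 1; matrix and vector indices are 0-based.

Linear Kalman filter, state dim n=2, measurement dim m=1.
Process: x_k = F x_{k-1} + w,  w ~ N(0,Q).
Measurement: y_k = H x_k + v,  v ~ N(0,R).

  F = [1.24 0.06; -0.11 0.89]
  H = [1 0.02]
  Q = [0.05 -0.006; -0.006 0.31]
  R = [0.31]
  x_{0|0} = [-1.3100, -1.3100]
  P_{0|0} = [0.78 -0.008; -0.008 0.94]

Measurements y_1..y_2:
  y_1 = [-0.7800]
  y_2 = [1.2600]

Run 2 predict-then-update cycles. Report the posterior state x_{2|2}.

step 1: x^-=[-1.7030, -1.0218]  P^-=[1.2515 -0.0710; -0.0710 1.0656]  S=[1.5591]  K=[0.8018; -0.0319]  nu=[0.9434]  x^+=[-0.9465, -1.0519]  P^+=[0.2492 -0.0312; -0.0312 1.0640]
step 2: x^-=[-1.2368, -0.8320]  P^-=[0.4323 -0.0173; -0.0173 1.1619]  S=[0.7421]  K=[0.5821; 0.0079]  nu=[2.5135]  x^+=[0.2263, -0.8121]  P^+=[0.1809 -0.0208; -0.0208 1.1619]

x_post = [0.2263, -0.8121]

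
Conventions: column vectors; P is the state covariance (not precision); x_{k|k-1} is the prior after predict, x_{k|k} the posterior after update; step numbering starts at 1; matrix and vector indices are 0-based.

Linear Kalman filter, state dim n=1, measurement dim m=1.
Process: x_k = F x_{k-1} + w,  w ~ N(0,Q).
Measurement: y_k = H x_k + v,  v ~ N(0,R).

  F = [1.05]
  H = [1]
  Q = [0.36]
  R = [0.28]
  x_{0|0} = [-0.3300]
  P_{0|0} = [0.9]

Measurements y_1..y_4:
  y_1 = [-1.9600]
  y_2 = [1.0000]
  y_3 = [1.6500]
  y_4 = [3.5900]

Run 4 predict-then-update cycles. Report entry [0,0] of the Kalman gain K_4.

step 1: x^-=[-0.3465]  P^-=[1.3523]  S=[1.6323]  K=[0.8285]  nu=[-1.6135]  x^+=[-1.6832]  P^+=[0.2320]
step 2: x^-=[-1.7674]  P^-=[0.6157]  S=[0.8957]  K=[0.6874]  nu=[2.7674]  x^+=[0.1349]  P^+=[0.1925]
step 3: x^-=[0.1417]  P^-=[0.5722]  S=[0.8522]  K=[0.6714]  nu=[1.5083]  x^+=[1.1544]  P^+=[0.1880]
step 4: x^-=[1.2122]  P^-=[0.5673]  S=[0.8473]  K=[0.6695]  nu=[2.3778]  x^+=[2.8042]  P^+=[0.1875]

K[0,0] = 0.6695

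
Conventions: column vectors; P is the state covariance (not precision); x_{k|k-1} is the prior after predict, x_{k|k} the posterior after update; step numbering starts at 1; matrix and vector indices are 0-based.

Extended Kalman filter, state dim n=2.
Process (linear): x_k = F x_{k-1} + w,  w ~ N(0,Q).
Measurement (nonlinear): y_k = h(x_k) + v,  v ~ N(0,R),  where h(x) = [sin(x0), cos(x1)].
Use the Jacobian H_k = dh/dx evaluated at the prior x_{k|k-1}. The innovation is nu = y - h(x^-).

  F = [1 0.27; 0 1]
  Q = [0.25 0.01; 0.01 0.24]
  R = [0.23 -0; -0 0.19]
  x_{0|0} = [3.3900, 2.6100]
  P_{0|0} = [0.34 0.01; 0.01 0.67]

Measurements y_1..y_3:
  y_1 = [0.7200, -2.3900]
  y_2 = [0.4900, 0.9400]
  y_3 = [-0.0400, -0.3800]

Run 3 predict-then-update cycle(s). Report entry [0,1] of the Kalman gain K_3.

K[0,1] = 0.1563

step 1: x^-=[4.0947, 2.6100]  P^-=[0.6442 0.2009; 0.2009 0.9100]  H_jac=[-0.5792 0.0000; 0.0000 -0.5069]  S=[0.4461 0.0590; 0.0590 0.4238]  K=[-0.8197 -0.1262; -0.1191 -1.0718]  nu=[1.5352, -1.5280]  x^+=[3.0291, 4.0648]  P^+=[0.3255 0.0473; 0.0473 0.4017]
step 2: x^-=[4.1266, 4.0648]  P^-=[0.6304 0.1658; 0.1658 0.6417]  H_jac=[-0.5529 0.0000; 0.0000 0.7976]  S=[0.4227 -0.0731; -0.0731 0.5982]  K=[-0.8033 0.1229; -0.0704 0.8470]  nu=[1.3233, 1.5432]  x^+=[3.2532, 5.2788]  P^+=[0.3342 0.0293; 0.0293 0.2018]
step 3: x^-=[4.6785, 5.2788]  P^-=[0.6147 0.0937; 0.0937 0.4418]  H_jac=[-0.0338 0.0000; 0.0000 0.8438]  S=[0.2307 -0.0027; -0.0027 0.5045]  K=[-0.0884 0.1563; -0.0052 0.7388]  nu=[0.9594, -0.9166]  x^+=[4.4505, 4.5967]  P^+=[0.6005 0.0352; 0.0352 0.1664]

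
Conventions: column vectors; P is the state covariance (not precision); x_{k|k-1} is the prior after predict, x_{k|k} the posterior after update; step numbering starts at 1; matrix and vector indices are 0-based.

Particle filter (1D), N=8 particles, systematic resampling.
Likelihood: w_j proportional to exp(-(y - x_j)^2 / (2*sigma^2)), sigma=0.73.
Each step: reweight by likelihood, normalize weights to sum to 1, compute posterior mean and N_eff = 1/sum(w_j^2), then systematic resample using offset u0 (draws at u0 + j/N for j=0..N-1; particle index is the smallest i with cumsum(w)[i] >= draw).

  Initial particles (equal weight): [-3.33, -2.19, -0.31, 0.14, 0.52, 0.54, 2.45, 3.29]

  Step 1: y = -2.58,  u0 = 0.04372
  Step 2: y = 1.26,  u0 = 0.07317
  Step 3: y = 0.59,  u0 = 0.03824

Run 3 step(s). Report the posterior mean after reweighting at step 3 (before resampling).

step 1: w=[0.4024, 0.5914, 0.0054, 0.0007, 0.0001, 0.0001, 0.0000, 0.0000]  mean=-2.6366  Neff=1.9544  idx=[0, 0, 0, 1, 1, 1, 1, 1]
step 2: w=[0.0000, 0.0000, 0.0000, 0.2000, 0.2000, 0.2000, 0.2000, 0.2000]  mean=-2.1901  Neff=5.0011  idx=[3, 3, 4, 5, 5, 6, 7, 7]
step 3: w=[0.1250, 0.1250, 0.1250, 0.1250, 0.1250, 0.1250, 0.1250, 0.1250]  mean=-2.1900  Neff=8.0000  idx=[0, 1, 2, 3, 4, 5, 6, 7]

post_mean = -2.1900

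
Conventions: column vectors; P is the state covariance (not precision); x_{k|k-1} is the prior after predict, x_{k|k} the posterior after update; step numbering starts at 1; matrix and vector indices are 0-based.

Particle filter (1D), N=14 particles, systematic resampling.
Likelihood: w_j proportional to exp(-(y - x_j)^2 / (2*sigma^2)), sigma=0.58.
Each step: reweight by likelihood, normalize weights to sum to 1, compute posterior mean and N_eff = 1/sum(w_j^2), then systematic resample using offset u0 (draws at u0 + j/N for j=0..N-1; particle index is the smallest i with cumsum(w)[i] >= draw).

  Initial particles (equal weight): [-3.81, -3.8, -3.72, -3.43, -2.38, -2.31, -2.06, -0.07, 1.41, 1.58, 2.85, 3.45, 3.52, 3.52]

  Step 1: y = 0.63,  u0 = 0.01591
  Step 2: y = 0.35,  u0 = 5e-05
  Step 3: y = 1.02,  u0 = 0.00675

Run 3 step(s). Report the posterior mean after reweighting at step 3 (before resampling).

step 1: w=[0.0000, 0.0000, 0.0000, 0.0000, 0.0000, 0.0000, 0.0000, 0.4199, 0.3521, 0.2274, 0.0006, 0.0000, 0.0000, 0.0000]  mean=0.8280  Neff=2.8410  idx=[7, 7, 7, 7, 7, 7, 8, 8, 8, 8, 8, 9, 9, 9]
step 2: w=[0.1310, 0.1310, 0.1310, 0.1310, 0.1310, 0.1310, 0.0320, 0.0320, 0.0320, 0.0320, 0.0320, 0.0180, 0.0180, 0.0180]  mean=0.2561  Neff=9.1714  idx=[0, 0, 1, 1, 2, 2, 3, 3, 4, 4, 5, 5, 8, 10]
step 3: w=[0.0469, 0.0469, 0.0469, 0.0469, 0.0469, 0.0469, 0.0469, 0.0469, 0.0469, 0.0469, 0.0469, 0.0469, 0.2187, 0.2187]  mean=0.5773  Neff=8.1955  idx=[0, 1, 3, 4, 6, 7, 9, 10, 12, 12, 12, 13, 13, 13]

post_mean = 0.5773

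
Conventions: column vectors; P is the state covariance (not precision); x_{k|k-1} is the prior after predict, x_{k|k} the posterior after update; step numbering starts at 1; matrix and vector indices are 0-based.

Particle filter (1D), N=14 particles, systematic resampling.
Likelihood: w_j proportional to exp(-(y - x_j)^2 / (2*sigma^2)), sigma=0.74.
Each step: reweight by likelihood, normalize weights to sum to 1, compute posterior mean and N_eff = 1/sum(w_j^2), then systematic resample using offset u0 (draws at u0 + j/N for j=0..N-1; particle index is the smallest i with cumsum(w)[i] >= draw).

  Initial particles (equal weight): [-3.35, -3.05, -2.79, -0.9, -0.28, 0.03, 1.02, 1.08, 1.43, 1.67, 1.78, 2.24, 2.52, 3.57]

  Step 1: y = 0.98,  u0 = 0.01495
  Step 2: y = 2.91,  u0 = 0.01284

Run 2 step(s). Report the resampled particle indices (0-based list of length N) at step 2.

step 1: w=[0.0000, 0.0000, 0.0000, 0.0078, 0.0461, 0.0862, 0.1962, 0.1947, 0.1633, 0.1272, 0.1095, 0.0461, 0.0225, 0.0004]  mean=1.1955  Neff=6.9702  idx=[4, 5, 6, 6, 6, 7, 7, 7, 8, 8, 9, 9, 10, 11]
step 2: w=[0.0000, 0.0003, 0.0192, 0.0192, 0.0192, 0.0236, 0.0236, 0.0236, 0.0679, 0.0679, 0.1232, 0.1232, 0.1563, 0.3329]  mean=1.7646  Neff=5.6311  idx=[2, 6, 8, 9, 10, 10, 11, 12, 12, 12, 13, 13, 13, 13]

resampled_idx = [2, 6, 8, 9, 10, 10, 11, 12, 12, 12, 13, 13, 13, 13]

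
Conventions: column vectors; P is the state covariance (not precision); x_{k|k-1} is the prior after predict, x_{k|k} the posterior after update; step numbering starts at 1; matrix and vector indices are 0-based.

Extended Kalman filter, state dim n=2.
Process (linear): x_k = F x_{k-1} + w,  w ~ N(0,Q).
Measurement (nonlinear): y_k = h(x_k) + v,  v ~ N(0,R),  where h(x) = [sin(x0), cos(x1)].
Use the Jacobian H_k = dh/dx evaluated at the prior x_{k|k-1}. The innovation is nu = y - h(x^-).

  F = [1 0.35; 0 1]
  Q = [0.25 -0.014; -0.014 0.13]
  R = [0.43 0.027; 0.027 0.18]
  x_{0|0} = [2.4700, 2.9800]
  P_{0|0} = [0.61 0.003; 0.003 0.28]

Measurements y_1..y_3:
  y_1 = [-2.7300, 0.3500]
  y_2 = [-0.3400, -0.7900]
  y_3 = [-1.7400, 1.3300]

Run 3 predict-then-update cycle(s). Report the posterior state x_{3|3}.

x_post = [5.2516, 0.6813]

step 1: x^-=[3.5130, 2.9800]  P^-=[0.8964 0.0870; 0.0870 0.4100]  H_jac=[-0.9318 0.0000; 0.0000 -0.1609]  S=[1.2083 0.0400; 0.0400 0.1906]  K=[-0.6937 0.0723; -0.0560 -0.3343]  nu=[-2.3671, 1.3370]  x^+=[5.2516, 2.6656]  P^+=[0.3180 0.0355; 0.0355 0.3834]
step 2: x^-=[6.1846, 2.6656]  P^-=[0.6398 0.1557; 0.1557 0.5134]  H_jac=[0.9951 0.0000; 0.0000 -0.4582]  S=[1.0636 -0.0440; -0.0440 0.2878]  K=[0.5921 -0.1574; 0.1126 -0.8002]  nu=[-0.2415, 0.0989]  x^+=[6.0260, 2.5593]  P^+=[0.2516 0.0269; 0.0269 0.3077]
step 3: x^-=[6.9218, 2.5593]  P^-=[0.5581 0.1206; 0.1206 0.4377]  H_jac=[0.8029 0.0000; 0.0000 -0.5499]  S=[0.7898 -0.0263; -0.0263 0.3124]  K=[0.5619 -0.1651; 0.0973 -0.7624]  nu=[-2.3360, 2.1652]  x^+=[5.2516, 0.6813]  P^+=[0.2954 0.0265; 0.0265 0.2448]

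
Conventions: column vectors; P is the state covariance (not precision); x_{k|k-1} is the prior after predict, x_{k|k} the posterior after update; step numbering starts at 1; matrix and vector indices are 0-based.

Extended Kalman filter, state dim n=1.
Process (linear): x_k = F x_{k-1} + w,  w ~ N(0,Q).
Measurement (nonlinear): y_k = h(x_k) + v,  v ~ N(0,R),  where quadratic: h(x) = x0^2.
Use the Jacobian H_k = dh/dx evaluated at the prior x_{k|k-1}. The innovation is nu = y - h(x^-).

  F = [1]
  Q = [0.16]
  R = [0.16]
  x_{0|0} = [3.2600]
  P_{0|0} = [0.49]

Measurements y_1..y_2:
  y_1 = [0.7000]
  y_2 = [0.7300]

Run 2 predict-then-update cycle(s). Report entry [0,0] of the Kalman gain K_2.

step 1: x^-=[3.2600]  P^-=[0.6500]  H_jac=[6.5200]  S=[27.7918]  K=[0.1525]  nu=[-9.9276]  x^+=[1.7461]  P^+=[0.0037]
step 2: x^-=[1.7461]  P^-=[0.1637]  H_jac=[3.4923]  S=[2.1570]  K=[0.2651]  nu=[-2.3190]  x^+=[1.1314]  P^+=[0.0121]

K[0,0] = 0.2651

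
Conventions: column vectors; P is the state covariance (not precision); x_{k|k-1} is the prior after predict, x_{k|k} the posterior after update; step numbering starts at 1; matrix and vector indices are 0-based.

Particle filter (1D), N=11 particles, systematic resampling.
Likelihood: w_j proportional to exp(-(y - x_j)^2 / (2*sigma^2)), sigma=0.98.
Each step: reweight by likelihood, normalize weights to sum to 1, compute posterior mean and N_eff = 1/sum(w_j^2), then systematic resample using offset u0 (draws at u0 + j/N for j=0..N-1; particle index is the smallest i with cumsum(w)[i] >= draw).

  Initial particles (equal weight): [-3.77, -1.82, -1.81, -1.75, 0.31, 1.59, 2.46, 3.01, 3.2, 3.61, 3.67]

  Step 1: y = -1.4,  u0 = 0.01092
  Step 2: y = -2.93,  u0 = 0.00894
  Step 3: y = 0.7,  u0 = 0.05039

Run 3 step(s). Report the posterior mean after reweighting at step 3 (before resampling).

step 1: w=[0.0176, 0.2992, 0.3005, 0.3078, 0.0716, 0.0031, 0.0001, 0.0000, 0.0000, 0.0000, 0.0000]  mean=-1.6660  Neff=3.5712  idx=[0, 1, 1, 1, 2, 2, 2, 3, 3, 3, 3]
step 2: w=[0.1200, 0.0912, 0.0912, 0.0912, 0.0902, 0.0902, 0.0902, 0.0839, 0.0839, 0.0839, 0.0839]  mean=-2.0278  Neff=10.8752  idx=[0, 0, 1, 2, 3, 4, 5, 6, 7, 8, 10]
step 3: w=[0.0001, 0.0001, 0.1033, 0.1033, 0.1033, 0.1061, 0.1061, 0.1061, 0.1239, 0.1239, 0.1239]  mean=-1.7911  Neff=8.9431  idx=[2, 3, 4, 5, 5, 6, 7, 8, 9, 9, 10]

post_mean = -1.7911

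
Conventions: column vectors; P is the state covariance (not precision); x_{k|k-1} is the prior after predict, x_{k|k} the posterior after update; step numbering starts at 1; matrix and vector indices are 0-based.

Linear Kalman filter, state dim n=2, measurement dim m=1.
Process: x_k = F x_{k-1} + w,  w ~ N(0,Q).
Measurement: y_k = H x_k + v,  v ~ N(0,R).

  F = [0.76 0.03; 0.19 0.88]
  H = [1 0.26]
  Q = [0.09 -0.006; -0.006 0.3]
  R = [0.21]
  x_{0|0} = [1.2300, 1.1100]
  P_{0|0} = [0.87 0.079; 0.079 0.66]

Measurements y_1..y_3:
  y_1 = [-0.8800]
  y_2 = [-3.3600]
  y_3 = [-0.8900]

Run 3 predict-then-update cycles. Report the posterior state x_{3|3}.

x_post = [-0.9947, -1.0068]

step 1: x^-=[0.9681, 1.2105]  P^-=[0.5967 0.1903; 0.1903 0.8689]  S=[0.9644]  K=[0.6700; 0.4316]  nu=[-2.1628]  x^+=[-0.4811, 0.2770]  P^+=[0.1637 -0.0886; -0.0886 0.6893]
step 2: x^-=[-0.3573, 0.1523]  P^-=[0.1812 -0.0239; -0.0239 0.8101]  S=[0.4335]  K=[0.4036; 0.4307]  nu=[-3.0423]  x^+=[-1.5851, -1.1581]  P^+=[0.1106 -0.0993; -0.0993 0.7296]
step 3: x^-=[-1.2394, -1.3203]  P^-=[0.1500 -0.0377; -0.0377 0.8358]  S=[0.3969]  K=[0.3532; 0.4525]  nu=[0.6927]  x^+=[-0.9947, -1.0068]  P^+=[0.1005 -0.1012; -0.1012 0.7546]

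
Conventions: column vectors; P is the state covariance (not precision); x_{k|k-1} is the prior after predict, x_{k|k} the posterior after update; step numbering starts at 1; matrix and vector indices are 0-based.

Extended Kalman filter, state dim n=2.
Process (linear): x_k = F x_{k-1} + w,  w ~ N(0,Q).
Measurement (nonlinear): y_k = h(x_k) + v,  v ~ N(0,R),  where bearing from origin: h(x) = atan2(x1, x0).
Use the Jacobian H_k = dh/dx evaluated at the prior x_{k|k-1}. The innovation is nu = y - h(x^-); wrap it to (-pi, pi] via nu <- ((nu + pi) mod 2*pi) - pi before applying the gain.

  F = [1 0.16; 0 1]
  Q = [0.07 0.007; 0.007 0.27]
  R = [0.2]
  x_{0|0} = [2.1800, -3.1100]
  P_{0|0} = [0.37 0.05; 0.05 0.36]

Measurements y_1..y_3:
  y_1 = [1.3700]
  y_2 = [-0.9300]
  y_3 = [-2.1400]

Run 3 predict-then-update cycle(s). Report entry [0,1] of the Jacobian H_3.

H_jac[0,1] = 0.2240

step 1: x^-=[1.6824, -3.1100]  P^-=[0.4652 0.1146; 0.1146 0.6300]  H_jac=[0.2487 0.1346]  S=[0.2479]  K=[0.5291; 0.4570]  nu=[2.4449]  x^+=[2.9760, -1.9926]  P^+=[0.3958 0.0547; 0.0547 0.5782]
step 2: x^-=[2.6572, -1.9926]  P^-=[0.4981 0.1542; 0.1542 0.8482]  H_jac=[0.1806 0.2409]  S=[0.2789]  K=[0.4558; 0.8325]  nu=[-0.2866]  x^+=[2.5265, -2.2312]  P^+=[0.4402 0.0484; 0.0484 0.6549]
step 3: x^-=[2.1696, -2.2312]  P^-=[0.5424 0.1601; 0.1601 0.9249]  H_jac=[0.2304 0.2240]  S=[0.2917]  K=[0.5513; 0.8367]  nu=[-1.3406]  x^+=[1.4305, -3.3528]  P^+=[0.4538 0.0256; 0.0256 0.7207]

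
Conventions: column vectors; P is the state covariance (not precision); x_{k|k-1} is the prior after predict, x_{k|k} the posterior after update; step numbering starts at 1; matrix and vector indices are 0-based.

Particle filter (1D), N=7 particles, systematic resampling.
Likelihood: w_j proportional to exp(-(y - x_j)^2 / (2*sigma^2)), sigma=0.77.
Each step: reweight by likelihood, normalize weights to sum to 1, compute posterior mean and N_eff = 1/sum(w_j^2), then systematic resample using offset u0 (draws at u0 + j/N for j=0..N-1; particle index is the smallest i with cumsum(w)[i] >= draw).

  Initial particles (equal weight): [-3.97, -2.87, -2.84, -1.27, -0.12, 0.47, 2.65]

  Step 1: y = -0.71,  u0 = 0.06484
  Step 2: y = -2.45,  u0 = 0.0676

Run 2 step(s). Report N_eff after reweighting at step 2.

N_eff = 3.2042

step 1: w=[0.0001, 0.0105, 0.0117, 0.4118, 0.4000, 0.1658, 0.0000]  mean=-0.5566  Neff=2.7980  idx=[3, 3, 3, 4, 4, 4, 5]
step 2: w=[0.3224, 0.3224, 0.3224, 0.0107, 0.0107, 0.0107, 0.0008]  mean=-1.2317  Neff=3.2042  idx=[0, 0, 1, 1, 1, 2, 2]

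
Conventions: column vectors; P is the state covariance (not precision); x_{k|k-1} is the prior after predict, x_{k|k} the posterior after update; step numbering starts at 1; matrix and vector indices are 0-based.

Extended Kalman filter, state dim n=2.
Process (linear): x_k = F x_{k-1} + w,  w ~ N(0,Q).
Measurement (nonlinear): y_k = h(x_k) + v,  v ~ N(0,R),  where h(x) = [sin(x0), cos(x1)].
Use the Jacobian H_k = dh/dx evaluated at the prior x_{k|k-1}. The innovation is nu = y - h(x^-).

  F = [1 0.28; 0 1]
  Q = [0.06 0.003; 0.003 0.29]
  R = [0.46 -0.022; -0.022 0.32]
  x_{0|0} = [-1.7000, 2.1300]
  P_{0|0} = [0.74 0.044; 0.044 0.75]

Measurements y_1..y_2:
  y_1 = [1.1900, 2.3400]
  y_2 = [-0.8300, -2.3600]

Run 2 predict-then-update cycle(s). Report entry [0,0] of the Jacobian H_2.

H_jac[0,0] = 0.9543

step 1: x^-=[-1.1036, 2.1300]  P^-=[0.8834 0.2570; 0.2570 1.0400]  H_jac=[0.4504 0.0000; 0.0000 -0.8477]  S=[0.6392 -0.1201; -0.1201 1.0673]  K=[0.5967 -0.1370; 0.0264 -0.8230]  nu=[2.0828, 2.8705]  x^+=[-0.2538, -0.1775]  P^+=[0.6162 0.0672; 0.0672 0.3114]
step 2: x^-=[-0.3035, -0.1775]  P^-=[0.7382 0.1574; 0.1574 0.6014]  H_jac=[0.9543 0.0000; 0.0000 0.1765]  S=[1.1323 0.0045; 0.0045 0.3387]  K=[0.6219 0.0737; 0.1314 0.3116]  nu=[-0.5311, -3.3443]  x^+=[-0.8804, -1.2895]  P^+=[0.2981 0.0562; 0.0562 0.5486]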